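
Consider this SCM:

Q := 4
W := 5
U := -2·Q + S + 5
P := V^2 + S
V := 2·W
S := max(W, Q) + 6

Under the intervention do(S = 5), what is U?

2

The intervention breaks the incoming arrows to S: S := max(W, Q) + 6 no longer applies, and S = 5.
U = -2·Q + S + 5  [with Q=4, S=5]  = 2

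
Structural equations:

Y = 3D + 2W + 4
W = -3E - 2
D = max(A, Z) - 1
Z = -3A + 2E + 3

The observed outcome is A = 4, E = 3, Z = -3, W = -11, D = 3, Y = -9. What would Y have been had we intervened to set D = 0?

-18

The intervention breaks the incoming arrows to D: D = max(A, Z) - 1 no longer applies, and D = 0.
W = -3E - 2  [with E=3]  = -11
Y = 3D + 2W + 4  [with D=0, W=-11]  = -18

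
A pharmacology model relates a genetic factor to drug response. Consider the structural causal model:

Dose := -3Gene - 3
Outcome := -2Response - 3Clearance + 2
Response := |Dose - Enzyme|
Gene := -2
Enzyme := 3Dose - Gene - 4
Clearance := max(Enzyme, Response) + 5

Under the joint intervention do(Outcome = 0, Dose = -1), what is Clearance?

9

The joint intervention fixes Outcome = 0, Dose = -1, removing each variable's own equation.
Enzyme = 3Dose - Gene - 4  [with Dose=-1, Gene=-2]  = -5
Response = |Dose - Enzyme|  [with Dose=-1, Enzyme=-5]  = 4
Clearance = max(Enzyme, Response) + 5  [with Enzyme=-5, Response=4]  = 9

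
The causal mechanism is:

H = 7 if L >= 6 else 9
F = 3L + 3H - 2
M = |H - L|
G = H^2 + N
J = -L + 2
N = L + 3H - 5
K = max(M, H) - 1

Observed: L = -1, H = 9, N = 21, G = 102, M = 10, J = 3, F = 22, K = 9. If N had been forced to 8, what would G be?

The intervention breaks the incoming arrows to N: N = L + 3H - 5 no longer applies, and N = 8.
H = 7 if L >= 6 else 9  [with L=-1]  = 9
G = H^2 + N  [with H=9, N=8]  = 89

89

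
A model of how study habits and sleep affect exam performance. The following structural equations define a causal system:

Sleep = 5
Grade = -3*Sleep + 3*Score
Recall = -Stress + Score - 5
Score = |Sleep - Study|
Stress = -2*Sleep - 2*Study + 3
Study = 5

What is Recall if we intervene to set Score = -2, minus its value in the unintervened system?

-2

Intervening sets Score = -2 and removes its equation (Score = |Sleep - Study|).
Stress = -2*Sleep - 2*Study + 3  [with Sleep=5, Study=5]  = -17
Recall = -Stress + Score - 5  [with Stress=-17, Score=-2]  = 10
Without intervention: Stress = -2*Sleep - 2*Study + 3  [with Sleep=5, Study=5]  = -17; Score = |Sleep - Study|  [with Sleep=5, Study=5]  = 0; Recall = -Stress + Score - 5  [with Stress=-17, Score=0]  = 12.
Change = 10 − 12 = -2.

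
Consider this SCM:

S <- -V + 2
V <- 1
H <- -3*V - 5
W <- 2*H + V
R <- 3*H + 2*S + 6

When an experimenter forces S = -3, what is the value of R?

do(S=-3) replaces the equation S <- -V + 2 with the constant S = -3.
H = -3*V - 5  [with V=1]  = -8
R = 3*H + 2*S + 6  [with H=-8, S=-3]  = -24

-24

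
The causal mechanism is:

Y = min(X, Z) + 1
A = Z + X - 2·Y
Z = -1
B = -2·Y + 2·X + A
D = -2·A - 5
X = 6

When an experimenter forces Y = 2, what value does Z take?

-1

Under do(Y=2), the mechanism Y = min(X, Z) + 1 is discarded; Y is fixed at 2.
Z is not downstream of the intervention, so its value is determined by the original equations.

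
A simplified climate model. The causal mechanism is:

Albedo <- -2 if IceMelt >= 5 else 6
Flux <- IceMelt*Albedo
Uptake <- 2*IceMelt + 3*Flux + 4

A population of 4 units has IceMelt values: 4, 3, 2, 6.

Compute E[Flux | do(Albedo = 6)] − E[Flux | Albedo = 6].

4.5

Under do(Albedo=6), Albedo's equation is replaced by Albedo=6 for every unit. Per-unit Flux: 24, 18, 12, 36. Mean = 22.5.
E[Flux|Albedo=6] averages over only the 3 units with Albedo=6 (IceMelt = 4, 3, 2): Flux = 24, 18, 12, mean 18.
Difference = 22.5 − 18 = 4.5.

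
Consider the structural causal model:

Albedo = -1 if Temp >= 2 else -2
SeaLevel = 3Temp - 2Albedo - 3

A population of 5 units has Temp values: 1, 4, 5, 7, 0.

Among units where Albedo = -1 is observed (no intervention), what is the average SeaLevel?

Observing Albedo=-1 restricts to units where Albedo's equation naturally yields -1: Temp ∈ {4, 5, 7}. In that subpopulation SeaLevel = 11, 14, 20, mean 15.

15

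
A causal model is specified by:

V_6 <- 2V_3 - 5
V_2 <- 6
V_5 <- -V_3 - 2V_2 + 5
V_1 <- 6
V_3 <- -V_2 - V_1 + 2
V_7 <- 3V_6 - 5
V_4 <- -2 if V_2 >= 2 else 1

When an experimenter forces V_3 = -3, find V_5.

do(V_3=-3) replaces the equation V_3 <- -V_2 - V_1 + 2 with the constant V_3 = -3.
V_5 = -V_3 - 2V_2 + 5  [with V_3=-3, V_2=6]  = -4

-4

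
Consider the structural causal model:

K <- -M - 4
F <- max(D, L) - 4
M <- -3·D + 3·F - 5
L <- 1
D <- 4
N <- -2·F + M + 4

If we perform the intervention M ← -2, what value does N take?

Intervening sets M = -2 and removes its equation (M <- -3·D + 3·F - 5).
F = max(D, L) - 4  [with D=4, L=1]  = 0
N = -2·F + M + 4  [with F=0, M=-2]  = 2

2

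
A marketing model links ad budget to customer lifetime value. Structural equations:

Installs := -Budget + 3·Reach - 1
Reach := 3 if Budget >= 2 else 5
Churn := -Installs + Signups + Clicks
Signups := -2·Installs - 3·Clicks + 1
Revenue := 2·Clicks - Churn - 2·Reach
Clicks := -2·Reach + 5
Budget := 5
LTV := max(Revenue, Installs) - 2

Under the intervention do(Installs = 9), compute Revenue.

16

The intervention breaks the incoming arrows to Installs: Installs := -Budget + 3·Reach - 1 no longer applies, and Installs = 9.
Reach = 3 if Budget >= 2 else 5  [with Budget=5]  = 3
Clicks = -2·Reach + 5  [with Reach=3]  = -1
Signups = -2·Installs - 3·Clicks + 1  [with Installs=9, Clicks=-1]  = -14
Churn = -Installs + Signups + Clicks  [with Installs=9, Signups=-14, Clicks=-1]  = -24
Revenue = 2·Clicks - Churn - 2·Reach  [with Clicks=-1, Churn=-24, Reach=3]  = 16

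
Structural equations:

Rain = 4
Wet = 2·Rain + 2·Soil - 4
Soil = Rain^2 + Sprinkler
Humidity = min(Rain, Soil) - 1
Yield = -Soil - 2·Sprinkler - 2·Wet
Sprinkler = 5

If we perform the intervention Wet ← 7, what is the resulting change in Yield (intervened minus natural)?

Under do(Wet=7), the mechanism Wet = 2·Rain + 2·Soil - 4 is discarded; Wet is fixed at 7.
Soil = Rain^2 + Sprinkler  [with Rain=4, Sprinkler=5]  = 21
Yield = -Soil - 2·Sprinkler - 2·Wet  [with Soil=21, Sprinkler=5, Wet=7]  = -45
Without intervention: Soil = Rain^2 + Sprinkler  [with Rain=4, Sprinkler=5]  = 21; Wet = 2·Rain + 2·Soil - 4  [with Rain=4, Soil=21]  = 46; Yield = -Soil - 2·Sprinkler - 2·Wet  [with Soil=21, Sprinkler=5, Wet=46]  = -123.
Change = -45 − (-123) = 78.

78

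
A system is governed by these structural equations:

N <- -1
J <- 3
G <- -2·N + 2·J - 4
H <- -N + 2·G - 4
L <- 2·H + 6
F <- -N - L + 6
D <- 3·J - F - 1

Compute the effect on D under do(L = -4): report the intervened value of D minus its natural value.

-20

Under do(L=-4), the mechanism L <- 2·H + 6 is discarded; L is fixed at -4.
F = -N - L + 6  [with N=-1, L=-4]  = 11
D = 3·J - F - 1  [with J=3, F=11]  = -3
Without intervention: G = -2·N + 2·J - 4  [with N=-1, J=3]  = 4; H = -N + 2·G - 4  [with N=-1, G=4]  = 5; L = 2·H + 6  [with H=5]  = 16; F = -N - L + 6  [with N=-1, L=16]  = -9; D = 3·J - F - 1  [with J=3, F=-9]  = 17.
Change = -3 − 17 = -20.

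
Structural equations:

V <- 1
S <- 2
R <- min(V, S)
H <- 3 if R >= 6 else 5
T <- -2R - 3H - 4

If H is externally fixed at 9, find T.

Intervening sets H = 9 and removes its equation (H <- 3 if R >= 6 else 5).
R = min(V, S)  [with V=1, S=2]  = 1
T = -2R - 3H - 4  [with R=1, H=9]  = -33

-33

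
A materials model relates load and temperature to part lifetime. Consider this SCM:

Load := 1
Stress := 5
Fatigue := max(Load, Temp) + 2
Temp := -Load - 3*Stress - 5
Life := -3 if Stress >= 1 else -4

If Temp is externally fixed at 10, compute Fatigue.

The intervention breaks the incoming arrows to Temp: Temp := -Load - 3*Stress - 5 no longer applies, and Temp = 10.
Fatigue = max(Load, Temp) + 2  [with Load=1, Temp=10]  = 12

12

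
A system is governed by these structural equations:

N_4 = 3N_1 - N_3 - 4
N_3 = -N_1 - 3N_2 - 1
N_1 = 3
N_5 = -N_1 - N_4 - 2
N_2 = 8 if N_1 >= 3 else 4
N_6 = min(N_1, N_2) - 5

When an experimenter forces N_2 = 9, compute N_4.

36

Under do(N_2=9), the mechanism N_2 = 8 if N_1 >= 3 else 4 is discarded; N_2 is fixed at 9.
N_3 = -N_1 - 3N_2 - 1  [with N_1=3, N_2=9]  = -31
N_4 = 3N_1 - N_3 - 4  [with N_1=3, N_3=-31]  = 36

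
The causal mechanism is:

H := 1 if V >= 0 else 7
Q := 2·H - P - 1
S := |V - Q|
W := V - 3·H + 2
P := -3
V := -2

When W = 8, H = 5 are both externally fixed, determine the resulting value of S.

The joint intervention fixes W = 8, H = 5, removing each variable's own equation.
Q = 2·H - P - 1  [with H=5, P=-3]  = 12
S = |V - Q|  [with V=-2, Q=12]  = 14

14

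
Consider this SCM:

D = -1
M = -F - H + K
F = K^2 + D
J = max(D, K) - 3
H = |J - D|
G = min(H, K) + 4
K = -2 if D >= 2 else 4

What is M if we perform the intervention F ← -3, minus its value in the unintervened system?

18

Intervening sets F = -3 and removes its equation (F = K^2 + D).
K = -2 if D >= 2 else 4  [with D=-1]  = 4
J = max(D, K) - 3  [with D=-1, K=4]  = 1
H = |J - D|  [with J=1, D=-1]  = 2
M = -F - H + K  [with F=-3, H=2, K=4]  = 5
Without intervention: K = -2 if D >= 2 else 4  [with D=-1]  = 4; J = max(D, K) - 3  [with D=-1, K=4]  = 1; H = |J - D|  [with J=1, D=-1]  = 2; F = K^2 + D  [with K=4, D=-1]  = 15; M = -F - H + K  [with F=15, H=2, K=4]  = -13.
Change = 5 − (-13) = 18.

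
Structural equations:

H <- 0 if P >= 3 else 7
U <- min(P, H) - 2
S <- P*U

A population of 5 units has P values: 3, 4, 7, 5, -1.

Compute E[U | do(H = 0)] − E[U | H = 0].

-0.2

Under do(H=0), H's equation is replaced by H=0 for every unit. Per-unit U: -2, -2, -2, -2, -3. Mean = -2.2.
E[U|H=0] averages over only the 4 units with H=0 (P = 3, 4, 7, 5): U = -2, -2, -2, -2, mean -2.
Difference = -2.2 − (-2) = -0.2.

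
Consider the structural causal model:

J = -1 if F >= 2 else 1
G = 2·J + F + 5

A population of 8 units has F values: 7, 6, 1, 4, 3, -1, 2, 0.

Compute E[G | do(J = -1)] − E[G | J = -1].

-1.65

Under do(J=-1), J's equation is replaced by J=-1 for every unit. Per-unit G: 10, 9, 4, 7, 6, 2, 5, 3. Mean = 5.75.
Observing J=-1 restricts to units where J's equation naturally yields -1: F ∈ {7, 6, 4, 3, 2}. In that subpopulation G = 10, 9, 7, 6, 5, mean 7.4.
Difference = 5.75 − 7.4 = -1.65.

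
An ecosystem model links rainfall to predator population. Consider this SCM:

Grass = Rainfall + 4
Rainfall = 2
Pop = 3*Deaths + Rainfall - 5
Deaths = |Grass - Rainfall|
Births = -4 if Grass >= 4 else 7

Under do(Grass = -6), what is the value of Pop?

21

do(Grass=-6) replaces the equation Grass = Rainfall + 4 with the constant Grass = -6.
Deaths = |Grass - Rainfall|  [with Grass=-6, Rainfall=2]  = 8
Pop = 3*Deaths + Rainfall - 5  [with Deaths=8, Rainfall=2]  = 21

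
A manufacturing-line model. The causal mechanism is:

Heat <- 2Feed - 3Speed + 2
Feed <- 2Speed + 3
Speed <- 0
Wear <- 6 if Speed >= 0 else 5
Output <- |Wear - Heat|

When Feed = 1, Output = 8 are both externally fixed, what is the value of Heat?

Under do(Feed = 1, Output = 8), each intervened variable's structural equation is replaced by its fixed value.
Heat = 2Feed - 3Speed + 2  [with Feed=1, Speed=0]  = 4

4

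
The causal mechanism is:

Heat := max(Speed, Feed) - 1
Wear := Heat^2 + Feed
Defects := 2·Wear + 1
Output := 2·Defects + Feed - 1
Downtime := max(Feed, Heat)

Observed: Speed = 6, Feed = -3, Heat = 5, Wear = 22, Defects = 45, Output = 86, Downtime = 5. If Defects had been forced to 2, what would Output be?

The intervention breaks the incoming arrows to Defects: Defects := 2·Wear + 1 no longer applies, and Defects = 2.
Output = 2·Defects + Feed - 1  [with Defects=2, Feed=-3]  = 0

0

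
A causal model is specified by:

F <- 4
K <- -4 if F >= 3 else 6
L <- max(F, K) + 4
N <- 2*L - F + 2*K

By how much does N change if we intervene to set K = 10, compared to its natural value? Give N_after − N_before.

Under do(K=10), the mechanism K <- -4 if F >= 3 else 6 is discarded; K is fixed at 10.
L = max(F, K) + 4  [with F=4, K=10]  = 14
N = 2*L - F + 2*K  [with L=14, F=4, K=10]  = 44
Without intervention: K = -4 if F >= 3 else 6  [with F=4]  = -4; L = max(F, K) + 4  [with F=4, K=-4]  = 8; N = 2*L - F + 2*K  [with L=8, F=4, K=-4]  = 4.
Change = 44 − 4 = 40.

40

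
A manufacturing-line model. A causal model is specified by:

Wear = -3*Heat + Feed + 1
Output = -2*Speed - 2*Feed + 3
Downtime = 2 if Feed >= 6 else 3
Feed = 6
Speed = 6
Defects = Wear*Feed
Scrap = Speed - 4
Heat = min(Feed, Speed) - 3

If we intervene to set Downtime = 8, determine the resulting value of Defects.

-12

do(Downtime=8) replaces the equation Downtime = 2 if Feed >= 6 else 3 with the constant Downtime = 8.
Defects is not downstream of the intervention, so its value is determined by the original equations.
Heat = min(Feed, Speed) - 3  [with Feed=6, Speed=6]  = 3
Wear = -3*Heat + Feed + 1  [with Heat=3, Feed=6]  = -2
Defects = Wear*Feed  [with Wear=-2, Feed=6]  = -12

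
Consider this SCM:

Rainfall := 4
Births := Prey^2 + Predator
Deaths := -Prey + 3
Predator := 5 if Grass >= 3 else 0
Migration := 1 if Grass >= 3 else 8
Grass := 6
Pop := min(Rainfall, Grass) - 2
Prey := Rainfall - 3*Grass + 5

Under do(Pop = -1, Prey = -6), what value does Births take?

41

The joint intervention fixes Pop = -1, Prey = -6, removing each variable's own equation.
Predator = 5 if Grass >= 3 else 0  [with Grass=6]  = 5
Births = Prey^2 + Predator  [with Prey=-6, Predator=5]  = 41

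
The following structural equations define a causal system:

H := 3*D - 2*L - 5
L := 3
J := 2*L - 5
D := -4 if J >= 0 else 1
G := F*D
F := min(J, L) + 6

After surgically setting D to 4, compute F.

7

do(D=4) replaces the equation D := -4 if J >= 0 else 1 with the constant D = 4.
F is not downstream of the intervention, so its value is determined by the original equations.
J = 2*L - 5  [with L=3]  = 1
F = min(J, L) + 6  [with J=1, L=3]  = 7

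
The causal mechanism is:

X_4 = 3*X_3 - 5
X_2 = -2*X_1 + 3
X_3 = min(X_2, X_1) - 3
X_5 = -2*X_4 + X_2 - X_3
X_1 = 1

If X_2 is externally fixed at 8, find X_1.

Under do(X_2=8), the mechanism X_2 = -2*X_1 + 3 is discarded; X_2 is fixed at 8.
X_1 is not downstream of the intervention, so its value is determined by the original equations.

1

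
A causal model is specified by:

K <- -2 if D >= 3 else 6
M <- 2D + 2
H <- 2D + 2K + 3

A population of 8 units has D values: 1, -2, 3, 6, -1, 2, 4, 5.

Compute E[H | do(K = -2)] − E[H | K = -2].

Under do(K=-2), K's equation is replaced by K=-2 for every unit. Per-unit H: 1, -5, 5, 11, -3, 3, 7, 9. Mean = 3.5.
Conditioning on K=-2 selects the 4 unit(s) with D ∈ {3, 6, 4, 5}. Their H values: 5, 11, 7, 9. Mean = 8.
Difference = 3.5 − 8 = -4.5.

-4.5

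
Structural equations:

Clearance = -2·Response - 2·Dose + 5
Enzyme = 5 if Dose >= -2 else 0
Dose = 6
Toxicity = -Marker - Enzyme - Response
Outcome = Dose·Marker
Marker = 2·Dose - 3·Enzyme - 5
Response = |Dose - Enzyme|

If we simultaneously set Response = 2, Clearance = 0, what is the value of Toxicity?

1

Setting Response = 2, Clearance = 0 by intervention discards those variables' equations.
Enzyme = 5 if Dose >= -2 else 0  [with Dose=6]  = 5
Marker = 2·Dose - 3·Enzyme - 5  [with Dose=6, Enzyme=5]  = -8
Toxicity = -Marker - Enzyme - Response  [with Marker=-8, Enzyme=5, Response=2]  = 1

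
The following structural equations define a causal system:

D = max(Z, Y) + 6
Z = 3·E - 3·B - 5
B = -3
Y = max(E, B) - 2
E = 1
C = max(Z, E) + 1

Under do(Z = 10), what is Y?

Under do(Z=10), the mechanism Z = 3·E - 3·B - 5 is discarded; Z is fixed at 10.
Since Y is not a descendant of the intervened variable, it is unaffected.
Y = max(E, B) - 2  [with E=1, B=-3]  = -1

-1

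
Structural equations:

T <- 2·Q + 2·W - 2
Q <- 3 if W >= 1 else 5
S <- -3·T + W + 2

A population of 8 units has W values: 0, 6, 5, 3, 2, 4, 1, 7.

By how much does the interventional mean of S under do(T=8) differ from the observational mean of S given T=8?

Every unit gets T=8 under the intervention. S values become -22, -16, -17, -19, -20, -18, -21, -15; E[S|do(T=8)] = -18.5.
Observing T=8 restricts to units where T's equation naturally yields 8: W ∈ {0, 2}. In that subpopulation S = -22, -20, mean -21.
Difference = -18.5 − (-21) = 2.5.

2.5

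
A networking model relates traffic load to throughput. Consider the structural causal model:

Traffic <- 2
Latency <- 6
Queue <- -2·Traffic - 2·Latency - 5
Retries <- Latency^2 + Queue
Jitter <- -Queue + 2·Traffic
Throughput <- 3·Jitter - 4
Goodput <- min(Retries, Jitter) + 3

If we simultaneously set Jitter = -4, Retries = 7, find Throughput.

-16

Setting Jitter = -4, Retries = 7 by intervention discards those variables' equations.
Throughput = 3·Jitter - 4  [with Jitter=-4]  = -16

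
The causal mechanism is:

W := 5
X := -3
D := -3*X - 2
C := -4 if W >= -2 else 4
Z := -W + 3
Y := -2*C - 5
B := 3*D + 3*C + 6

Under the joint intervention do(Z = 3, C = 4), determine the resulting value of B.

Setting Z = 3, C = 4 by intervention discards those variables' equations.
D = -3*X - 2  [with X=-3]  = 7
B = 3*D + 3*C + 6  [with D=7, C=4]  = 39

39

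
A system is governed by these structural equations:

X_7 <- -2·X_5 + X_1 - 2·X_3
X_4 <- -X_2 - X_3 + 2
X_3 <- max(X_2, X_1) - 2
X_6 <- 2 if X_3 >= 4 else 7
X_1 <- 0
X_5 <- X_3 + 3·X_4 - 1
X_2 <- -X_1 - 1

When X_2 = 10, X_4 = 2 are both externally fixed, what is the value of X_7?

Setting X_2 = 10, X_4 = 2 by intervention discards those variables' equations.
X_3 = max(X_2, X_1) - 2  [with X_2=10, X_1=0]  = 8
X_5 = X_3 + 3·X_4 - 1  [with X_3=8, X_4=2]  = 13
X_7 = -2·X_5 + X_1 - 2·X_3  [with X_5=13, X_1=0, X_3=8]  = -42

-42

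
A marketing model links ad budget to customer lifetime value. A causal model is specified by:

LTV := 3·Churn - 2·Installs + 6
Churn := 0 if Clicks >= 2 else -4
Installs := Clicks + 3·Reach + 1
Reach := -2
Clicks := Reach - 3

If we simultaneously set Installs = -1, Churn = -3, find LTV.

-1

Setting Installs = -1, Churn = -3 by intervention discards those variables' equations.
LTV = 3·Churn - 2·Installs + 6  [with Churn=-3, Installs=-1]  = -1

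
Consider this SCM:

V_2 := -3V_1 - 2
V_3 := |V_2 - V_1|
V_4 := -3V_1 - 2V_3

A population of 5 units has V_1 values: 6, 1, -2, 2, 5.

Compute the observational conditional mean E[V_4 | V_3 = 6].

-10.5

E[V_4|V_3=6] averages over only the 2 units with V_3=6 (V_1 = 1, -2): V_4 = -15, -6, mean -10.5.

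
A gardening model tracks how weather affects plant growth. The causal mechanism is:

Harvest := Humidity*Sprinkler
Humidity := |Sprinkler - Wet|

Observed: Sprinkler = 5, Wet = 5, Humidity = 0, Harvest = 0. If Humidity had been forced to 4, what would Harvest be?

The intervention breaks the incoming arrows to Humidity: Humidity := |Sprinkler - Wet| no longer applies, and Humidity = 4.
Harvest = Humidity*Sprinkler  [with Humidity=4, Sprinkler=5]  = 20

20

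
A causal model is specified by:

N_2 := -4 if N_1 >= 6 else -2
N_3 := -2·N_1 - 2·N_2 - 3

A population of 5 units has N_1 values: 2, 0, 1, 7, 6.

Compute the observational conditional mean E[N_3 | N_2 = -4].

-8

E[N_3|N_2=-4] averages over only the 2 units with N_2=-4 (N_1 = 7, 6): N_3 = -9, -7, mean -8.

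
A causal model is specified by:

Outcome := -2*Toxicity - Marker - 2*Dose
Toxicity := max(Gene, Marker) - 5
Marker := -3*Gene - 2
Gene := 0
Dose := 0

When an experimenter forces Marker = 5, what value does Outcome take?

-5

do(Marker=5) replaces the equation Marker := -3*Gene - 2 with the constant Marker = 5.
Toxicity = max(Gene, Marker) - 5  [with Gene=0, Marker=5]  = 0
Outcome = -2*Toxicity - Marker - 2*Dose  [with Toxicity=0, Marker=5, Dose=0]  = -5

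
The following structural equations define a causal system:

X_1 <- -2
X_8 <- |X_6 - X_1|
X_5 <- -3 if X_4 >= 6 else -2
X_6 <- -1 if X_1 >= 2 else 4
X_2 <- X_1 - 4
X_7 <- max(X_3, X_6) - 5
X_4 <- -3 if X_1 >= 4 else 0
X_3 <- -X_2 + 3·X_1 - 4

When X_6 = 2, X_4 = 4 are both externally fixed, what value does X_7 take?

-3

Under do(X_6 = 2, X_4 = 4), each intervened variable's structural equation is replaced by its fixed value.
X_2 = X_1 - 4  [with X_1=-2]  = -6
X_3 = -X_2 + 3·X_1 - 4  [with X_2=-6, X_1=-2]  = -4
X_7 = max(X_3, X_6) - 5  [with X_3=-4, X_6=2]  = -3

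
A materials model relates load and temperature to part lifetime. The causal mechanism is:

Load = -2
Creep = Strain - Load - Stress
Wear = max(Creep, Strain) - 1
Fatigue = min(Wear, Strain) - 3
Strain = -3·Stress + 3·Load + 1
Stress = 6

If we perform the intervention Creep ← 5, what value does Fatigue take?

Under do(Creep=5), the mechanism Creep = Strain - Load - Stress is discarded; Creep is fixed at 5.
Strain = -3·Stress + 3·Load + 1  [with Stress=6, Load=-2]  = -23
Wear = max(Creep, Strain) - 1  [with Creep=5, Strain=-23]  = 4
Fatigue = min(Wear, Strain) - 3  [with Wear=4, Strain=-23]  = -26

-26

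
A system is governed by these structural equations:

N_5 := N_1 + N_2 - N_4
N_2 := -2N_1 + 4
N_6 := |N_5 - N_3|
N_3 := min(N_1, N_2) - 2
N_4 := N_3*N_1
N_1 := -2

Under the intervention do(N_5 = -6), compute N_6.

2

The intervention breaks the incoming arrows to N_5: N_5 := N_1 + N_2 - N_4 no longer applies, and N_5 = -6.
N_2 = -2N_1 + 4  [with N_1=-2]  = 8
N_3 = min(N_1, N_2) - 2  [with N_1=-2, N_2=8]  = -4
N_6 = |N_5 - N_3|  [with N_5=-6, N_3=-4]  = 2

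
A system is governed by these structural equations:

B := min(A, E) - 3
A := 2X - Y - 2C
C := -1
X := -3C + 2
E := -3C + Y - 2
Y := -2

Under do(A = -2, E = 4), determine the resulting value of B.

The joint intervention fixes A = -2, E = 4, removing each variable's own equation.
B = min(A, E) - 3  [with A=-2, E=4]  = -5

-5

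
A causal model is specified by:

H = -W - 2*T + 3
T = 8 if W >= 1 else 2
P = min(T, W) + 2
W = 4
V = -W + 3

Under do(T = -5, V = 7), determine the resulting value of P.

Under do(T = -5, V = 7), each intervened variable's structural equation is replaced by its fixed value.
P = min(T, W) + 2  [with T=-5, W=4]  = -3

-3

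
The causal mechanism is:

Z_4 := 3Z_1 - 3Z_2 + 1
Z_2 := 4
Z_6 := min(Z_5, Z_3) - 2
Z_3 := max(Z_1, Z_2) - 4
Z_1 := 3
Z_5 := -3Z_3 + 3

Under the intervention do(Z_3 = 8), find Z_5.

-21

do(Z_3=8) replaces the equation Z_3 := max(Z_1, Z_2) - 4 with the constant Z_3 = 8.
Z_5 = -3Z_3 + 3  [with Z_3=8]  = -21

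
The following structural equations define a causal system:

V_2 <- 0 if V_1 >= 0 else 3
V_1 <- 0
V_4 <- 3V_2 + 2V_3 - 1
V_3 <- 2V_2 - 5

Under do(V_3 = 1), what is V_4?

The intervention breaks the incoming arrows to V_3: V_3 <- 2V_2 - 5 no longer applies, and V_3 = 1.
V_2 = 0 if V_1 >= 0 else 3  [with V_1=0]  = 0
V_4 = 3V_2 + 2V_3 - 1  [with V_2=0, V_3=1]  = 1

1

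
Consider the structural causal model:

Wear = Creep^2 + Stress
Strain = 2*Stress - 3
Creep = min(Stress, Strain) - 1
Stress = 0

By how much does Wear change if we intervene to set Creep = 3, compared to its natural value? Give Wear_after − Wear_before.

-7

The intervention breaks the incoming arrows to Creep: Creep = min(Stress, Strain) - 1 no longer applies, and Creep = 3.
Wear = Creep^2 + Stress  [with Creep=3, Stress=0]  = 9
Without intervention: Strain = 2*Stress - 3  [with Stress=0]  = -3; Creep = min(Stress, Strain) - 1  [with Stress=0, Strain=-3]  = -4; Wear = Creep^2 + Stress  [with Creep=-4, Stress=0]  = 16.
Change = 9 − 16 = -7.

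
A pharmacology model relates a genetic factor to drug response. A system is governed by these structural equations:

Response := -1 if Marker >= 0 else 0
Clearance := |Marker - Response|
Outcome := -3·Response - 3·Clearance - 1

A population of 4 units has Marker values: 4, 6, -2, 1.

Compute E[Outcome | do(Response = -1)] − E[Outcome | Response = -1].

2.75

do(Response=-1) breaks Response's dependence on Marker. With Response=-1 fixed, Outcome across the units is -13, -19, -1, -4, mean -9.25.
Observing Response=-1 restricts to units where Response's equation naturally yields -1: Marker ∈ {4, 6, 1}. In that subpopulation Outcome = -13, -19, -4, mean -12.
Difference = -9.25 − (-12) = 2.75.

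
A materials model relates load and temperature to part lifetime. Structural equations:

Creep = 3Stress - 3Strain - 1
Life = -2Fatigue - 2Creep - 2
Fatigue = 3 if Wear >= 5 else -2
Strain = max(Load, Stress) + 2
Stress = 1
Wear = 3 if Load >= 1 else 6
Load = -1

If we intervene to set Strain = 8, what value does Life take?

The intervention breaks the incoming arrows to Strain: Strain = max(Load, Stress) + 2 no longer applies, and Strain = 8.
Creep = 3Stress - 3Strain - 1  [with Stress=1, Strain=8]  = -22
Wear = 3 if Load >= 1 else 6  [with Load=-1]  = 6
Fatigue = 3 if Wear >= 5 else -2  [with Wear=6]  = 3
Life = -2Fatigue - 2Creep - 2  [with Fatigue=3, Creep=-22]  = 36

36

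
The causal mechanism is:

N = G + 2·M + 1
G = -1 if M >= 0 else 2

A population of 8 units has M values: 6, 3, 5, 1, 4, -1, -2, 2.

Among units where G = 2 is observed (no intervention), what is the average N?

Conditioning on G=2 selects the 2 unit(s) with M ∈ {-1, -2}. Their N values: 1, -1. Mean = 0.

0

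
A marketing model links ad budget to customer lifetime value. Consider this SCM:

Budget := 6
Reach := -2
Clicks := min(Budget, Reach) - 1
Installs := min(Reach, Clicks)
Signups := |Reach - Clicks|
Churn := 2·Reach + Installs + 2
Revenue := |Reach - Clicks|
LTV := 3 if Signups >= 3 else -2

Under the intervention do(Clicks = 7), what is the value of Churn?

-4

The intervention breaks the incoming arrows to Clicks: Clicks := min(Budget, Reach) - 1 no longer applies, and Clicks = 7.
Installs = min(Reach, Clicks)  [with Reach=-2, Clicks=7]  = -2
Churn = 2·Reach + Installs + 2  [with Reach=-2, Installs=-2]  = -4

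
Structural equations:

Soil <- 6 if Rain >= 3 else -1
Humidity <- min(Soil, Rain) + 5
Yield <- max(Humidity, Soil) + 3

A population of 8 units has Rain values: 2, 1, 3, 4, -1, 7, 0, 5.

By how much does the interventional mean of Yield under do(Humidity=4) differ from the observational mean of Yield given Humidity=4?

The intervention sets Humidity=4 in all 8 units regardless of Rain. Recomputing Yield per unit gives 7, 7, 9, 9, 7, 9, 7, 9; average 8.
Conditioning on Humidity=4 selects the 4 unit(s) with Rain ∈ {2, 1, -1, 0}. Their Yield values: 7, 7, 7, 7. Mean = 7.
Difference = 8 − 7 = 1.

1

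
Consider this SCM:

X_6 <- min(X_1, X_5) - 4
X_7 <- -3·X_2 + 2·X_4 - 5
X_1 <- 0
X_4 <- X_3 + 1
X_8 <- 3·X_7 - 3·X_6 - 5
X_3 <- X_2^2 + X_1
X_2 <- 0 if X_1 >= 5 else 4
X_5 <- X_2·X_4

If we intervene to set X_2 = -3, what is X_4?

10

Under do(X_2=-3), the mechanism X_2 <- 0 if X_1 >= 5 else 4 is discarded; X_2 is fixed at -3.
X_3 = X_2^2 + X_1  [with X_2=-3, X_1=0]  = 9
X_4 = X_3 + 1  [with X_3=9]  = 10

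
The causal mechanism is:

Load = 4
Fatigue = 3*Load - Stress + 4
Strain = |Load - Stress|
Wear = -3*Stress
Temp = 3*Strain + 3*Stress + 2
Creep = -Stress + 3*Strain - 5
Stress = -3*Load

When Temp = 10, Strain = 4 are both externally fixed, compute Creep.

19

The joint intervention fixes Temp = 10, Strain = 4, removing each variable's own equation.
Stress = -3*Load  [with Load=4]  = -12
Creep = -Stress + 3*Strain - 5  [with Stress=-12, Strain=4]  = 19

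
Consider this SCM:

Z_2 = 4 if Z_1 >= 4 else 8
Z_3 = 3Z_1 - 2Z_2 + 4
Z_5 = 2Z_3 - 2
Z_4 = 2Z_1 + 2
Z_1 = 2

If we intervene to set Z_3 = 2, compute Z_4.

The intervention breaks the incoming arrows to Z_3: Z_3 = 3Z_1 - 2Z_2 + 4 no longer applies, and Z_3 = 2.
Z_4 is not downstream of the intervention, so its value is determined by the original equations.
Z_4 = 2Z_1 + 2  [with Z_1=2]  = 6

6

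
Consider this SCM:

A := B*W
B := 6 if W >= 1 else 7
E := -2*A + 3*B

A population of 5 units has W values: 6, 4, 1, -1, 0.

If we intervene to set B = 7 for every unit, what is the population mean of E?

The intervention sets B=7 in all 5 units regardless of W. Recomputing E per unit gives -63, -35, 7, 35, 21; average -7.

-7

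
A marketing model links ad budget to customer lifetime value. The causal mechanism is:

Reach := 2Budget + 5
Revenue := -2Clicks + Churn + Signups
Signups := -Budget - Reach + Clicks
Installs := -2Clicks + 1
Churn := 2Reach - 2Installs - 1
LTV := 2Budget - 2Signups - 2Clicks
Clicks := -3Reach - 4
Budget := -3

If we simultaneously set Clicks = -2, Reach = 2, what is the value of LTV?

Under do(Clicks = -2, Reach = 2), each intervened variable's structural equation is replaced by its fixed value.
Signups = -Budget - Reach + Clicks  [with Budget=-3, Reach=2, Clicks=-2]  = -1
LTV = 2Budget - 2Signups - 2Clicks  [with Budget=-3, Signups=-1, Clicks=-2]  = 0

0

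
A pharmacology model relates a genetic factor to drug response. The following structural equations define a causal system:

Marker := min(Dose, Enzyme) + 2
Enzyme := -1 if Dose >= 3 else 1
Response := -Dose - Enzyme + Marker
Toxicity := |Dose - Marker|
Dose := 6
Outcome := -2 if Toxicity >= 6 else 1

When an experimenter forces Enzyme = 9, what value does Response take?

Under do(Enzyme=9), the mechanism Enzyme := -1 if Dose >= 3 else 1 is discarded; Enzyme is fixed at 9.
Marker = min(Dose, Enzyme) + 2  [with Dose=6, Enzyme=9]  = 8
Response = -Dose - Enzyme + Marker  [with Dose=6, Enzyme=9, Marker=8]  = -7

-7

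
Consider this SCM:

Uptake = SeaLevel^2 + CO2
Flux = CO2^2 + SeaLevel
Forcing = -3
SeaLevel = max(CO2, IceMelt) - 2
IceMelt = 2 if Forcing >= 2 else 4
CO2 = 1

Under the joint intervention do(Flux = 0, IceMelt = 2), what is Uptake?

The joint intervention fixes Flux = 0, IceMelt = 2, removing each variable's own equation.
SeaLevel = max(CO2, IceMelt) - 2  [with CO2=1, IceMelt=2]  = 0
Uptake = SeaLevel^2 + CO2  [with SeaLevel=0, CO2=1]  = 1

1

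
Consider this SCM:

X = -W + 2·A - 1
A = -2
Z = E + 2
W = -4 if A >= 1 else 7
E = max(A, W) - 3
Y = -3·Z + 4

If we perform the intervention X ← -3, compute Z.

6

do(X=-3) replaces the equation X = -W + 2·A - 1 with the constant X = -3.
No directed path runs from X to Z, so Z keeps its natural value.
W = -4 if A >= 1 else 7  [with A=-2]  = 7
E = max(A, W) - 3  [with A=-2, W=7]  = 4
Z = E + 2  [with E=4]  = 6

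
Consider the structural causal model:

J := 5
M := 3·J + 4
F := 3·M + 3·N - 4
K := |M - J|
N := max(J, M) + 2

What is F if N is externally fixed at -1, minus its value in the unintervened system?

-66

Intervening sets N = -1 and removes its equation (N := max(J, M) + 2).
M = 3·J + 4  [with J=5]  = 19
F = 3·M + 3·N - 4  [with M=19, N=-1]  = 50
Without intervention: M = 3·J + 4  [with J=5]  = 19; N = max(J, M) + 2  [with J=5, M=19]  = 21; F = 3·M + 3·N - 4  [with M=19, N=21]  = 116.
Change = 50 − 116 = -66.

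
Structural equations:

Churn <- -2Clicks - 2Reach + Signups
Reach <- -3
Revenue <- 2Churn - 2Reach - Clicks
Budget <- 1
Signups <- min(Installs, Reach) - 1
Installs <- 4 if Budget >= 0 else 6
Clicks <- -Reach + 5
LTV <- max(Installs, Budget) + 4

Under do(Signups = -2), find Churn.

-12

The intervention breaks the incoming arrows to Signups: Signups <- min(Installs, Reach) - 1 no longer applies, and Signups = -2.
Clicks = -Reach + 5  [with Reach=-3]  = 8
Churn = -2Clicks - 2Reach + Signups  [with Clicks=8, Reach=-3, Signups=-2]  = -12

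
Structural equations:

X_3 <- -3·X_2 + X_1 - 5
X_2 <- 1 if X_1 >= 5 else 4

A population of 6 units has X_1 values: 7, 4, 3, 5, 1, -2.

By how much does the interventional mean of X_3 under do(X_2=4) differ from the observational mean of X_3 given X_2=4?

1.5

Every unit gets X_2=4 under the intervention. X_3 values become -10, -13, -14, -12, -16, -19; E[X_3|do(X_2=4)] = -14.
Observing X_2=4 restricts to units where X_2's equation naturally yields 4: X_1 ∈ {4, 3, 1, -2}. In that subpopulation X_3 = -13, -14, -16, -19, mean -15.5.
Difference = -14 − (-15.5) = 1.5.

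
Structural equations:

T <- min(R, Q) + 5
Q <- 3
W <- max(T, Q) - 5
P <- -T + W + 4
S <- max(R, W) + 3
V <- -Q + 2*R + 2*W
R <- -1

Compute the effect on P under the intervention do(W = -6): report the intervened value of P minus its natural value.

-5

The intervention breaks the incoming arrows to W: W <- max(T, Q) - 5 no longer applies, and W = -6.
T = min(R, Q) + 5  [with R=-1, Q=3]  = 4
P = -T + W + 4  [with T=4, W=-6]  = -6
Without intervention: T = min(R, Q) + 5  [with R=-1, Q=3]  = 4; W = max(T, Q) - 5  [with T=4, Q=3]  = -1; P = -T + W + 4  [with T=4, W=-1]  = -1.
Change = -6 − (-1) = -5.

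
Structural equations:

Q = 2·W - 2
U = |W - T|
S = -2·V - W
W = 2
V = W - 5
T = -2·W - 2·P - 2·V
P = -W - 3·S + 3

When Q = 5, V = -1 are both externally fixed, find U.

6

Under do(Q = 5, V = -1), each intervened variable's structural equation is replaced by its fixed value.
S = -2·V - W  [with V=-1, W=2]  = 0
P = -W - 3·S + 3  [with W=2, S=0]  = 1
T = -2·W - 2·P - 2·V  [with W=2, P=1, V=-1]  = -4
U = |W - T|  [with W=2, T=-4]  = 6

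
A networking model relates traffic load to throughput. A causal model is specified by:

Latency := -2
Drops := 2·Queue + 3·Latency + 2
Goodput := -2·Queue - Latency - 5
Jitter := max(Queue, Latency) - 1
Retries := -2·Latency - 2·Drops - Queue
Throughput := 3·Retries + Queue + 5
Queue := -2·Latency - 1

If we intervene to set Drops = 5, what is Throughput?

-19

The intervention breaks the incoming arrows to Drops: Drops := 2·Queue + 3·Latency + 2 no longer applies, and Drops = 5.
Queue = -2·Latency - 1  [with Latency=-2]  = 3
Retries = -2·Latency - 2·Drops - Queue  [with Latency=-2, Drops=5, Queue=3]  = -9
Throughput = 3·Retries + Queue + 5  [with Retries=-9, Queue=3]  = -19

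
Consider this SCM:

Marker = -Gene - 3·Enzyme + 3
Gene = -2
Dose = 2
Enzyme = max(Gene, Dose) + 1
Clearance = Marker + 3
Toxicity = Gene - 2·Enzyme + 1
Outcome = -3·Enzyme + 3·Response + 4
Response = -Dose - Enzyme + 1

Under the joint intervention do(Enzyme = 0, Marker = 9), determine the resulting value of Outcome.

The joint intervention fixes Enzyme = 0, Marker = 9, removing each variable's own equation.
Response = -Dose - Enzyme + 1  [with Dose=2, Enzyme=0]  = -1
Outcome = -3·Enzyme + 3·Response + 4  [with Enzyme=0, Response=-1]  = 1

1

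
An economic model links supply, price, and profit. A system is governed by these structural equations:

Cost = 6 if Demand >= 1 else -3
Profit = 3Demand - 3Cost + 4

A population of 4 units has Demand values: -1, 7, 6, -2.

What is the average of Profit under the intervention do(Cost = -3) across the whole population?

20.5

The intervention sets Cost=-3 in all 4 units regardless of Demand. Recomputing Profit per unit gives 10, 34, 31, 7; average 20.5.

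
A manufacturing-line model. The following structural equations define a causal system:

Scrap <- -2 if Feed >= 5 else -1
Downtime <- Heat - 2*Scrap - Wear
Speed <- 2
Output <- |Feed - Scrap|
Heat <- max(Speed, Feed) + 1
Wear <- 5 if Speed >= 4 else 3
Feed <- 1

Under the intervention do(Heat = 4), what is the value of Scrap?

do(Heat=4) replaces the equation Heat <- max(Speed, Feed) + 1 with the constant Heat = 4.
Scrap is not downstream of the intervention, so its value is determined by the original equations.
Scrap = -2 if Feed >= 5 else -1  [with Feed=1]  = -1

-1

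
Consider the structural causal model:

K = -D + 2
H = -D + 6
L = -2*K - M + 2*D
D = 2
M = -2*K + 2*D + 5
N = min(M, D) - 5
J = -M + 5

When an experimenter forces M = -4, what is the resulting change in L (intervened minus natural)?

13

do(M=-4) replaces the equation M = -2*K + 2*D + 5 with the constant M = -4.
K = -D + 2  [with D=2]  = 0
L = -2*K - M + 2*D  [with K=0, M=-4, D=2]  = 8
Without intervention: K = -D + 2  [with D=2]  = 0; M = -2*K + 2*D + 5  [with K=0, D=2]  = 9; L = -2*K - M + 2*D  [with K=0, M=9, D=2]  = -5.
Change = 8 − (-5) = 13.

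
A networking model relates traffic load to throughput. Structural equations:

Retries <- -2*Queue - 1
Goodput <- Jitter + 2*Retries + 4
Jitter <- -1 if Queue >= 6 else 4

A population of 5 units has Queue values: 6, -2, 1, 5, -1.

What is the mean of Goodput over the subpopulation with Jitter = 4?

E[Goodput|Jitter=4] averages over only the 4 units with Jitter=4 (Queue = -2, 1, 5, -1): Goodput = 14, 2, -14, 10, mean 3.

3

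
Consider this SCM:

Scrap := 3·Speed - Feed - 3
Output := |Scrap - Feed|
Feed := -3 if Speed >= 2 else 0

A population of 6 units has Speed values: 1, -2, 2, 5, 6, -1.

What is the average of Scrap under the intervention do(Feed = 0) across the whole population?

2.5

Under do(Feed=0), Feed's equation is replaced by Feed=0 for every unit. Per-unit Scrap: 0, -9, 3, 12, 15, -6. Mean = 2.5.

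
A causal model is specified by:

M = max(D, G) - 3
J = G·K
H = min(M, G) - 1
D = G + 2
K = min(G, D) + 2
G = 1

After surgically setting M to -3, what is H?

-4

do(M=-3) replaces the equation M = max(D, G) - 3 with the constant M = -3.
H = min(M, G) - 1  [with M=-3, G=1]  = -4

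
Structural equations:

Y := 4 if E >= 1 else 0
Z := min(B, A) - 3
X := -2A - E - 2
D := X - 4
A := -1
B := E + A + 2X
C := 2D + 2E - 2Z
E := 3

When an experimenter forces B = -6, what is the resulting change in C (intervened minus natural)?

4

do(B=-6) replaces the equation B := E + A + 2X with the constant B = -6.
X = -2A - E - 2  [with A=-1, E=3]  = -3
Z = min(B, A) - 3  [with B=-6, A=-1]  = -9
D = X - 4  [with X=-3]  = -7
C = 2D + 2E - 2Z  [with D=-7, E=3, Z=-9]  = 10
Without intervention: X = -2A - E - 2  [with A=-1, E=3]  = -3; B = E + A + 2X  [with E=3, A=-1, X=-3]  = -4; Z = min(B, A) - 3  [with B=-4, A=-1]  = -7; D = X - 4  [with X=-3]  = -7; C = 2D + 2E - 2Z  [with D=-7, E=3, Z=-7]  = 6.
Change = 10 − 6 = 4.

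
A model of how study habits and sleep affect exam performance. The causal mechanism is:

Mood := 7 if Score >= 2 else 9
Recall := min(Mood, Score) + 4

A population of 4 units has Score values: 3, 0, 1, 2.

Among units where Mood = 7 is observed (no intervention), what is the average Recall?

Observing Mood=7 restricts to units where Mood's equation naturally yields 7: Score ∈ {3, 2}. In that subpopulation Recall = 7, 6, mean 6.5.

6.5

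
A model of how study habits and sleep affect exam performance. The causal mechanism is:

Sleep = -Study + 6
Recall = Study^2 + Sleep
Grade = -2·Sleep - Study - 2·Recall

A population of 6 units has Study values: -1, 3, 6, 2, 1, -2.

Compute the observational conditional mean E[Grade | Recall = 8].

-27.5

Conditioning on Recall=8 selects the 2 unit(s) with Study ∈ {-1, 2}. Their Grade values: -29, -26. Mean = -27.5.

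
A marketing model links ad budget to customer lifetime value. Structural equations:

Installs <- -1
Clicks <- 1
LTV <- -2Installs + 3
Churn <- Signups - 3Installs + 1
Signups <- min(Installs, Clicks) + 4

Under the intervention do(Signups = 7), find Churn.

The intervention breaks the incoming arrows to Signups: Signups <- min(Installs, Clicks) + 4 no longer applies, and Signups = 7.
Churn = Signups - 3Installs + 1  [with Signups=7, Installs=-1]  = 11

11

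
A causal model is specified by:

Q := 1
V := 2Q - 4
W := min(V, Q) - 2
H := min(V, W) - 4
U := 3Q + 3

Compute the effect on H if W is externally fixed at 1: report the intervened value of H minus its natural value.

The intervention breaks the incoming arrows to W: W := min(V, Q) - 2 no longer applies, and W = 1.
V = 2Q - 4  [with Q=1]  = -2
H = min(V, W) - 4  [with V=-2, W=1]  = -6
Without intervention: V = 2Q - 4  [with Q=1]  = -2; W = min(V, Q) - 2  [with V=-2, Q=1]  = -4; H = min(V, W) - 4  [with V=-2, W=-4]  = -8.
Change = -6 − (-8) = 2.

2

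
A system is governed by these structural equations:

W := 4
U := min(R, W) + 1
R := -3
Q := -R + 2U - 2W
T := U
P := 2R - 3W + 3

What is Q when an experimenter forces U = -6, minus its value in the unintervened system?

do(U=-6) replaces the equation U := min(R, W) + 1 with the constant U = -6.
Q = -R + 2U - 2W  [with R=-3, U=-6, W=4]  = -17
Without intervention: U = min(R, W) + 1  [with R=-3, W=4]  = -2; Q = -R + 2U - 2W  [with R=-3, U=-2, W=4]  = -9.
Change = -17 − (-9) = -8.

-8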